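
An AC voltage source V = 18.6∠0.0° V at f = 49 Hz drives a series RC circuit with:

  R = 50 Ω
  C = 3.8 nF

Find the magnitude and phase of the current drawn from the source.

Step 1 — Angular frequency: ω = 2π·f = 2π·49 = 307.9 rad/s.
Step 2 — Component impedances:
  R: Z = R = 50 Ω
  C: Z = 1/(jωC) = -j/(ω·C) = 0 - j8.548e+05 Ω
Step 3 — Series combination: Z_total = R + C = 50 - j8.548e+05 Ω = 8.548e+05∠-90.0° Ω.
Step 4 — Source phasor: V = 18.6∠0.0° V = 18.6 V.
Step 5 — Ohm's law: I = V / Z_total = (18.6) / (50 - j8.548e+05) = 1.273e-09 + j2.176e-05 A.
Step 6 — Convert to polar: |I| = 2.176e-05 A, ∠I = 90.0°.

I = 2.176e-05∠90.0° A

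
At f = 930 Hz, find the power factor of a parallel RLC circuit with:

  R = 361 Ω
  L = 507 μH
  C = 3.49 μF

Step 1 — Angular frequency: ω = 2π·f = 2π·930 = 5843 rad/s.
Step 2 — Component impedances:
  R: Z = R = 361 Ω
  L: Z = jωL = j·5843·0.000507 = 0 + j2.963 Ω
  C: Z = 1/(jωC) = -j/(ω·C) = 0 - j49.04 Ω
Step 3 — Parallel combination: 1/Z_total = 1/R + 1/L + 1/C; Z_total = 0.02754 + j3.153 Ω = 3.153∠89.5° Ω.
Step 4 — Power factor: PF = cos(φ) = Re(Z)/|Z| = 0.027538/3.153 = 0.008734.
Step 5 — Type: Im(Z) = 3.153 ⇒ lagging (phase φ = 89.5°).

PF = 0.008734 (lagging, φ = 89.5°)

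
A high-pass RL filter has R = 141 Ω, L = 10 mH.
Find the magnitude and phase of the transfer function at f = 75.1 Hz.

Step 1 — Angular frequency: ω = 2π·75.1 = 471.9 rad/s.
Step 2 — Transfer function: H(jω) = jωL/(R + jωL).
Step 3 — Numerator jωL = j·4.719; denominator R + jωL = 141 + j4.719.
Step 4 — H = 0.001119 + j0.03343.
Step 5 — Magnitude: |H| = 0.03345 (-29.5 dB); phase: φ = 88.1°.

|H| = 0.03345 (-29.5 dB), φ = 88.1°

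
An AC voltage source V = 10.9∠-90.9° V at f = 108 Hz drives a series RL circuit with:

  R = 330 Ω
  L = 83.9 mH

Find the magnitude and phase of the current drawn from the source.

Step 1 — Angular frequency: ω = 2π·f = 2π·108 = 678.6 rad/s.
Step 2 — Component impedances:
  R: Z = R = 330 Ω
  L: Z = jωL = j·678.6·0.0839 = 0 + j56.93 Ω
Step 3 — Series combination: Z_total = R + L = 330 + j56.93 Ω = 334.9∠9.8° Ω.
Step 4 — Source phasor: V = 10.9∠-90.9° V = -0.1712 - j10.9 V.
Step 5 — Ohm's law: I = V / Z_total = (-0.1712 - j10.9) / (330 + j56.93) = -0.006037 - j0.03198 A.
Step 6 — Convert to polar: |I| = 0.03255 A, ∠I = -100.7°.

I = 0.03255∠-100.7° A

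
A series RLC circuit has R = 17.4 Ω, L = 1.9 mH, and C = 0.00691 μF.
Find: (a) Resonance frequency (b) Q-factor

Step 1 — Resonance condition Im(Z)=0 gives ω₀ = 1/√(LC).
Step 2 — ω₀ = 1/√(0.0019·6.91e-09) = 2.76e+05 rad/s.
Step 3 — f₀ = ω₀/(2π) = 4.392e+04 Hz.
Step 4 — Series Q: Q = ω₀L/R = 2.76e+05·0.0019/17.4 = 30.14.

(a) f₀ = 4.392e+04 Hz  (b) Q = 30.14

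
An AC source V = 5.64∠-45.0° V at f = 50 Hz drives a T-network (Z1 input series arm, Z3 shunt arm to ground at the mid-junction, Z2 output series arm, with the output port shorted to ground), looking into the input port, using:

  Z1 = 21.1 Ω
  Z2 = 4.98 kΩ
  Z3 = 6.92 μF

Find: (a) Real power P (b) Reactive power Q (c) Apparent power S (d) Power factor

Step 1 — Angular frequency: ω = 2π·f = 2π·50 = 314.2 rad/s.
Step 2 — Component impedances:
  Z1: Z = R = 21.1 Ω
  Z2: Z = R = 4980 Ω
  Z3: Z = 1/(jωC) = -j/(ω·C) = 0 - j460 Ω
Step 3 — With the output port shorted to ground, the output series arm Z2 runs from the junction to ground; the shunt arm Z3 also runs from the junction to ground. They appear in parallel: Z3 || Z2 = 42.13 - j456.1 Ω.
Step 4 — Series with input arm Z1: Z_in = Z1 + (Z3 || Z2) = 63.23 - j456.1 Ω = 460.5∠-82.1° Ω.
Step 5 — Source phasor: V = 5.64∠-45.0° V = 3.988 - j3.988 V.
Step 6 — Current: I = V / Z = 0.009768 + j0.00739 A = 0.01225∠37.1° A.
Step 7 — Complex power: S = V·I* = 0.009486 - j0.06843 VA.
Step 8 — Real power: P = Re(S) = 0.009486 W.
Step 9 — Reactive power: Q = Im(S) = -0.06843 VAR.
Step 10 — Apparent power: |S| = 0.06908 VA.
Step 11 — Power factor: PF = P/|S| = 0.1373 (leading).

(a) P = 0.009486 W  (b) Q = -0.06843 VAR  (c) S = 0.06908 VA  (d) PF = 0.1373 (leading)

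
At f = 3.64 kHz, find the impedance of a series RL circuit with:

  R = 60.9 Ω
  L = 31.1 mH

Step 1 — Angular frequency: ω = 2π·f = 2π·3640 = 2.287e+04 rad/s.
Step 2 — Component impedances:
  R: Z = R = 60.9 Ω
  L: Z = jωL = j·2.287e+04·0.0311 = 0 + j711.3 Ω
Step 3 — Series combination: Z_total = R + L = 60.9 + j711.3 Ω = 713.9∠85.1° Ω.

Z = 60.9 + j711.3 Ω = 713.9∠85.1° Ω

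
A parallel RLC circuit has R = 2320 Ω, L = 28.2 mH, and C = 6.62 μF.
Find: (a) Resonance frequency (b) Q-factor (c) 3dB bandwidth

Step 1 — Resonance: ω₀ = 1/√(LC) = 1/√(0.0282·6.62e-06) = 2314 rad/s.
Step 2 — f₀ = ω₀/(2π) = 368.4 Hz.
Step 3 — Parallel Q: Q = R/(ω₀L) = 2320/(2314·0.0282) = 35.55.
Step 4 — Bandwidth: Δω = ω₀/Q = 65.11 rad/s; BW = Δω/(2π) = 10.36 Hz.

(a) f₀ = 368.4 Hz  (b) Q = 35.55  (c) BW = 10.36 Hz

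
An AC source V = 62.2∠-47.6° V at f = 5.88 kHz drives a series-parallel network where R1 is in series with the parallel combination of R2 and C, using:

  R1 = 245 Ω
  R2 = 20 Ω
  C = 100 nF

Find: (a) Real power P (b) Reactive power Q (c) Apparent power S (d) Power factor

Step 1 — Angular frequency: ω = 2π·f = 2π·5880 = 3.695e+04 rad/s.
Step 2 — Component impedances:
  R1: Z = R = 245 Ω
  R2: Z = R = 20 Ω
  C: Z = 1/(jωC) = -j/(ω·C) = 0 - j270.7 Ω
Step 3 — Parallel branch: R2 || C = 1/(1/R2 + 1/C) = 19.89 - j1.47 Ω.
Step 4 — Series with R1: Z_total = R1 + (R2 || C) = 264.9 - j1.47 Ω = 264.9∠-0.3° Ω.
Step 5 — Source phasor: V = 62.2∠-47.6° V = 41.94 - j45.93 V.
Step 6 — Current: I = V / Z = 0.1593 - j0.1725 A = 0.2348∠-47.3° A.
Step 7 — Complex power: S = V·I* = 14.6 - j0.08104 VA.
Step 8 — Real power: P = Re(S) = 14.6 W.
Step 9 — Reactive power: Q = Im(S) = -0.08104 VAR.
Step 10 — Apparent power: |S| = 14.61 VA.
Step 11 — Power factor: PF = P/|S| = 1 (leading).

(a) P = 14.6 W  (b) Q = -0.08104 VAR  (c) S = 14.61 VA  (d) PF = 1 (leading)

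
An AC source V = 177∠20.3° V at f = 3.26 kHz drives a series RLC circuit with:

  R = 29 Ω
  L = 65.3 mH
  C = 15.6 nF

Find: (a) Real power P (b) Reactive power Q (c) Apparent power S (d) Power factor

Step 1 — Angular frequency: ω = 2π·f = 2π·3260 = 2.048e+04 rad/s.
Step 2 — Component impedances:
  R: Z = R = 29 Ω
  L: Z = jωL = j·2.048e+04·0.0653 = 0 + j1338 Ω
  C: Z = 1/(jωC) = -j/(ω·C) = 0 - j3130 Ω
Step 3 — Series combination: Z_total = R + L + C = 29 - j1792 Ω = 1792∠-89.1° Ω.
Step 4 — Source phasor: V = 177∠20.3° V = 166 + j61.41 V.
Step 5 — Current: I = V / Z = -0.03276 + j0.09317 A = 0.09876∠109.4° A.
Step 6 — Complex power: S = V·I* = 0.2829 - j17.48 VA.
Step 7 — Real power: P = Re(S) = 0.2829 W.
Step 8 — Reactive power: Q = Im(S) = -17.48 VAR.
Step 9 — Apparent power: |S| = 17.48 VA.
Step 10 — Power factor: PF = P/|S| = 0.01618 (leading).

(a) P = 0.2829 W  (b) Q = -17.48 VAR  (c) S = 17.48 VA  (d) PF = 0.01618 (leading)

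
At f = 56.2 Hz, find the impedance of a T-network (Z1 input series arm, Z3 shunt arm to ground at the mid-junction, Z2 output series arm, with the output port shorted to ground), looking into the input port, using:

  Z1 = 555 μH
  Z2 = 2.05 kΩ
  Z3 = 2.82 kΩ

Step 1 — Angular frequency: ω = 2π·f = 2π·56.2 = 353.1 rad/s.
Step 2 — Component impedances:
  Z1: Z = jωL = j·353.1·0.000555 = 0 + j0.196 Ω
  Z2: Z = R = 2050 Ω
  Z3: Z = R = 2820 Ω
Step 3 — With the output port shorted to ground, the output series arm Z2 runs from the junction to ground; the shunt arm Z3 also runs from the junction to ground. They appear in parallel: Z3 || Z2 = 1187 Ω.
Step 4 — Series with input arm Z1: Z_in = Z1 + (Z3 || Z2) = 1187 + j0.196 Ω = 1187∠0.0° Ω.

Z = 1187 + j0.196 Ω = 1187∠0.0° Ω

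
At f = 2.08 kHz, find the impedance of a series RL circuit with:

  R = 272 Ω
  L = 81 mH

Step 1 — Angular frequency: ω = 2π·f = 2π·2080 = 1.307e+04 rad/s.
Step 2 — Component impedances:
  R: Z = R = 272 Ω
  L: Z = jωL = j·1.307e+04·0.081 = 0 + j1059 Ω
Step 3 — Series combination: Z_total = R + L = 272 + j1059 Ω = 1093∠75.6° Ω.

Z = 272 + j1059 Ω = 1093∠75.6° Ω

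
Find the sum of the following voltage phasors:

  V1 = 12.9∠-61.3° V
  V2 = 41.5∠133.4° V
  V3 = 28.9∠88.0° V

Step 1 — Convert each phasor to rectangular form:
  V1 = 12.9·(cos(-61.3°) + j·sin(-61.3°)) = 6.195 - j11.32 V
  V2 = 41.5·(cos(133.4°) + j·sin(133.4°)) = -28.51 + j30.15 V
  V3 = 28.9·(cos(88.0°) + j·sin(88.0°)) = 1.009 + j28.88 V
Step 2 — Sum components: V_total = -21.31 + j47.72 V.
Step 3 — Convert to polar: |V_total| = 52.26 V, ∠V_total = 114.1°.

V_total = 52.26∠114.1° V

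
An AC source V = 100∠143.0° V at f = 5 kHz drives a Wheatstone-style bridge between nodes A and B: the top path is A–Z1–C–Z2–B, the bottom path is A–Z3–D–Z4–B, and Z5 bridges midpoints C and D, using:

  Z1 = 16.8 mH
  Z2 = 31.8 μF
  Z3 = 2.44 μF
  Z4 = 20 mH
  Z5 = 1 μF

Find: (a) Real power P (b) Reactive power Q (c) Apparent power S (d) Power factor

Step 1 — Angular frequency: ω = 2π·f = 2π·5000 = 3.142e+04 rad/s.
Step 2 — Component impedances:
  Z1: Z = jωL = j·3.142e+04·0.0168 = 0 + j527.8 Ω
  Z2: Z = 1/(jωC) = -j/(ω·C) = 0 - j1.001 Ω
  Z3: Z = 1/(jωC) = -j/(ω·C) = 0 - j13.05 Ω
  Z4: Z = jωL = j·3.142e+04·0.02 = 0 + j628.3 Ω
  Z5: Z = 1/(jωC) = -j/(ω·C) = 0 - j31.83 Ω
Step 3 — Bridge requires nodal analysis (the Z5 bridge couples midpoints C and D, so the two paths cannot be reduced to a simple series/parallel combination). Setting node B to ground and injecting 1 A at node A, the 3-node admittance system at A, C, D solves to V_A = Z_AB = 0 - j52.21 Ω = 52.21∠-90.0° Ω.
Step 4 — Source phasor: V = 100∠143.0° V = -79.86 + j60.18 V.
Step 5 — Current: I = V / Z = -1.153 - j1.53 A = 1.915∠-127.0° A.
Step 6 — Complex power: S = V·I* = 0 - j191.5 VA.
Step 7 — Real power: P = Re(S) = 0 W.
Step 8 — Reactive power: Q = Im(S) = -191.5 VAR.
Step 9 — Apparent power: |S| = 191.5 VA.
Step 10 — Power factor: PF = P/|S| = 0 (leading).

(a) P = 0 W  (b) Q = -191.5 VAR  (c) S = 191.5 VA  (d) PF = 0 (leading)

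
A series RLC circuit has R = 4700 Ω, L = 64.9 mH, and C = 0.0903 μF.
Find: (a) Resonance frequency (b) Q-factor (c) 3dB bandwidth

Step 1 — Resonance: ω₀ = 1/√(LC) = 1/√(0.0649·9.03e-08) = 1.306e+04 rad/s.
Step 2 — f₀ = ω₀/(2π) = 2079 Hz.
Step 3 — Series Q: Q = ω₀L/R = 1.306e+04·0.0649/4700 = 0.1804.
Step 4 — Bandwidth: Δω = ω₀/Q = 7.242e+04 rad/s; BW = Δω/(2π) = 1.153e+04 Hz.

(a) f₀ = 2079 Hz  (b) Q = 0.1804  (c) BW = 1.153e+04 Hz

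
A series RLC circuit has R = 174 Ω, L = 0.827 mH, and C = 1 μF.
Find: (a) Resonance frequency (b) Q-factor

Step 1 — Resonance condition Im(Z)=0 gives ω₀ = 1/√(LC).
Step 2 — ω₀ = 1/√(0.000827·1e-06) = 3.477e+04 rad/s.
Step 3 — f₀ = ω₀/(2π) = 5534 Hz.
Step 4 — Series Q: Q = ω₀L/R = 3.477e+04·0.000827/174 = 0.1653.

(a) f₀ = 5534 Hz  (b) Q = 0.1653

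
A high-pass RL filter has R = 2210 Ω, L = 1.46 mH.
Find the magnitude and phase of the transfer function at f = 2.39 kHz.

Step 1 — Angular frequency: ω = 2π·2390 = 1.502e+04 rad/s.
Step 2 — Transfer function: H(jω) = jωL/(R + jωL).
Step 3 — Numerator jωL = j·21.92; denominator R + jωL = 2210 + j21.92.
Step 4 — H = 9.841e-05 + j0.00992.
Step 5 — Magnitude: |H| = 0.00992 (-40.1 dB); phase: φ = 89.4°.

|H| = 0.00992 (-40.1 dB), φ = 89.4°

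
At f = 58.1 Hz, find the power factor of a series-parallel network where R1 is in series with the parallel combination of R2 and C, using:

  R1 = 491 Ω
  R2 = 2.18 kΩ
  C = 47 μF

Step 1 — Angular frequency: ω = 2π·f = 2π·58.1 = 365.1 rad/s.
Step 2 — Component impedances:
  R1: Z = R = 491 Ω
  R2: Z = R = 2180 Ω
  C: Z = 1/(jωC) = -j/(ω·C) = 0 - j58.28 Ω
Step 3 — Parallel branch: R2 || C = 1/(1/R2 + 1/C) = 1.557 - j58.24 Ω.
Step 4 — Series with R1: Z_total = R1 + (R2 || C) = 492.6 - j58.24 Ω = 496∠-6.7° Ω.
Step 5 — Power factor: PF = cos(φ) = Re(Z)/|Z| = 492.6/496 = 0.9931.
Step 6 — Type: Im(Z) = -58.24 ⇒ leading (phase φ = -6.7°).

PF = 0.9931 (leading, φ = -6.7°)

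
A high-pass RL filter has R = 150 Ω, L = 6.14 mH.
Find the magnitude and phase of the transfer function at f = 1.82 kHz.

Step 1 — Angular frequency: ω = 2π·1820 = 1.144e+04 rad/s.
Step 2 — Transfer function: H(jω) = jωL/(R + jωL).
Step 3 — Numerator jωL = j·70.21; denominator R + jωL = 150 + j70.21.
Step 4 — H = 0.1797 + j0.384.
Step 5 — Magnitude: |H| = 0.4239 (-7.5 dB); phase: φ = 64.9°.

|H| = 0.4239 (-7.5 dB), φ = 64.9°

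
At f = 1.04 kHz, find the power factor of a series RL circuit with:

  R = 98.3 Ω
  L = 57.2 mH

Step 1 — Angular frequency: ω = 2π·f = 2π·1040 = 6535 rad/s.
Step 2 — Component impedances:
  R: Z = R = 98.3 Ω
  L: Z = jωL = j·6535·0.0572 = 0 + j373.8 Ω
Step 3 — Series combination: Z_total = R + L = 98.3 + j373.8 Ω = 386.5∠75.3° Ω.
Step 4 — Power factor: PF = cos(φ) = Re(Z)/|Z| = 98.3/386.5 = 0.2543.
Step 5 — Type: Im(Z) = 373.8 ⇒ lagging (phase φ = 75.3°).

PF = 0.2543 (lagging, φ = 75.3°)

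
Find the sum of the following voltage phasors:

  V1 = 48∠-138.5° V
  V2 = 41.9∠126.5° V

Step 1 — Convert each phasor to rectangular form:
  V1 = 48·(cos(-138.5°) + j·sin(-138.5°)) = -35.95 - j31.81 V
  V2 = 41.9·(cos(126.5°) + j·sin(126.5°)) = -24.92 + j33.68 V
Step 2 — Sum components: V_total = -60.87 + j1.876 V.
Step 3 — Convert to polar: |V_total| = 60.9 V, ∠V_total = 178.2°.

V_total = 60.9∠178.2° V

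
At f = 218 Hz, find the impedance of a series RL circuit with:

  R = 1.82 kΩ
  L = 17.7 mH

Step 1 — Angular frequency: ω = 2π·f = 2π·218 = 1370 rad/s.
Step 2 — Component impedances:
  R: Z = R = 1820 Ω
  L: Z = jωL = j·1370·0.0177 = 0 + j24.24 Ω
Step 3 — Series combination: Z_total = R + L = 1820 + j24.24 Ω = 1820∠0.8° Ω.

Z = 1820 + j24.24 Ω = 1820∠0.8° Ω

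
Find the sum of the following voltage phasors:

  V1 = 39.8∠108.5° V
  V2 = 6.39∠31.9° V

Step 1 — Convert each phasor to rectangular form:
  V1 = 39.8·(cos(108.5°) + j·sin(108.5°)) = -12.63 + j37.74 V
  V2 = 6.39·(cos(31.9°) + j·sin(31.9°)) = 5.425 + j3.377 V
Step 2 — Sum components: V_total = -7.204 + j41.12 V.
Step 3 — Convert to polar: |V_total| = 41.75 V, ∠V_total = 99.9°.

V_total = 41.75∠99.9° V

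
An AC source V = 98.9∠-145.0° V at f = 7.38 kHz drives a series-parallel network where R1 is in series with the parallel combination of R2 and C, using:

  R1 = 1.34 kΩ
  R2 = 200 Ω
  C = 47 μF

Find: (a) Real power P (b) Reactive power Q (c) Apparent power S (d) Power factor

Step 1 — Angular frequency: ω = 2π·f = 2π·7380 = 4.637e+04 rad/s.
Step 2 — Component impedances:
  R1: Z = R = 1340 Ω
  R2: Z = R = 200 Ω
  C: Z = 1/(jωC) = -j/(ω·C) = 0 - j0.4588 Ω
Step 3 — Parallel branch: R2 || C = 1/(1/R2 + 1/C) = 0.001053 - j0.4588 Ω.
Step 4 — Series with R1: Z_total = R1 + (R2 || C) = 1340 - j0.4588 Ω = 1340∠-0.0° Ω.
Step 5 — Source phasor: V = 98.9∠-145.0° V = -81.01 - j56.73 V.
Step 6 — Current: I = V / Z = -0.06044 - j0.04235 A = 0.07381∠-145.0° A.
Step 7 — Complex power: S = V·I* = 7.299 - j0.002499 VA.
Step 8 — Real power: P = Re(S) = 7.299 W.
Step 9 — Reactive power: Q = Im(S) = -0.002499 VAR.
Step 10 — Apparent power: |S| = 7.299 VA.
Step 11 — Power factor: PF = P/|S| = 1 (leading).

(a) P = 7.299 W  (b) Q = -0.002499 VAR  (c) S = 7.299 VA  (d) PF = 1 (leading)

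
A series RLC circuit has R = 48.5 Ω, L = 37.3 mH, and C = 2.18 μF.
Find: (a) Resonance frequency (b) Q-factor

Step 1 — Resonance condition Im(Z)=0 gives ω₀ = 1/√(LC).
Step 2 — ω₀ = 1/√(0.0373·2.18e-06) = 3507 rad/s.
Step 3 — f₀ = ω₀/(2π) = 558.1 Hz.
Step 4 — Series Q: Q = ω₀L/R = 3507·0.0373/48.5 = 2.697.

(a) f₀ = 558.1 Hz  (b) Q = 2.697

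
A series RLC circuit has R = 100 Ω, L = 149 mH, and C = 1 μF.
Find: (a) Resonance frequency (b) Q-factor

Step 1 — Resonance condition Im(Z)=0 gives ω₀ = 1/√(LC).
Step 2 — ω₀ = 1/√(0.149·1e-06) = 2591 rad/s.
Step 3 — f₀ = ω₀/(2π) = 412.3 Hz.
Step 4 — Series Q: Q = ω₀L/R = 2591·0.149/100 = 3.86.

(a) f₀ = 412.3 Hz  (b) Q = 3.86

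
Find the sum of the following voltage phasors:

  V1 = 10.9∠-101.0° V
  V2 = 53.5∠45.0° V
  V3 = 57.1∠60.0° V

Step 1 — Convert each phasor to rectangular form:
  V1 = 10.9·(cos(-101.0°) + j·sin(-101.0°)) = -2.08 - j10.7 V
  V2 = 53.5·(cos(45.0°) + j·sin(45.0°)) = 37.83 + j37.83 V
  V3 = 57.1·(cos(60.0°) + j·sin(60.0°)) = 28.55 + j49.45 V
Step 2 — Sum components: V_total = 64.3 + j76.58 V.
Step 3 — Convert to polar: |V_total| = 100 V, ∠V_total = 50.0°.

V_total = 100∠50.0° V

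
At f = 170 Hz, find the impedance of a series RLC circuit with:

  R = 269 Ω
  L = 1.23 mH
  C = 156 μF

Step 1 — Angular frequency: ω = 2π·f = 2π·170 = 1068 rad/s.
Step 2 — Component impedances:
  R: Z = R = 269 Ω
  L: Z = jωL = j·1068·0.00123 = 0 + j1.314 Ω
  C: Z = 1/(jωC) = -j/(ω·C) = 0 - j6.001 Ω
Step 3 — Series combination: Z_total = R + L + C = 269 - j4.688 Ω = 269∠-1.0° Ω.

Z = 269 - j4.688 Ω = 269∠-1.0° Ω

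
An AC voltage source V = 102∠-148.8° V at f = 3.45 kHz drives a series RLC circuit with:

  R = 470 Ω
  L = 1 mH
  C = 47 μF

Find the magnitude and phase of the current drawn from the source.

Step 1 — Angular frequency: ω = 2π·f = 2π·3450 = 2.168e+04 rad/s.
Step 2 — Component impedances:
  R: Z = R = 470 Ω
  L: Z = jωL = j·2.168e+04·0.001 = 0 + j21.68 Ω
  C: Z = 1/(jωC) = -j/(ω·C) = 0 - j0.9815 Ω
Step 3 — Series combination: Z_total = R + L + C = 470 + j20.7 Ω = 470.5∠2.5° Ω.
Step 4 — Source phasor: V = 102∠-148.8° V = -87.25 - j52.84 V.
Step 5 — Ohm's law: I = V / Z_total = (-87.25 - j52.84) / (470 + j20.7) = -0.1902 - j0.104 A.
Step 6 — Convert to polar: |I| = 0.2168 A, ∠I = -151.3°.

I = 0.2168∠-151.3° A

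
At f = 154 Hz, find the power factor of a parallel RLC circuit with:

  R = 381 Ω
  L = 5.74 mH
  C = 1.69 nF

Step 1 — Angular frequency: ω = 2π·f = 2π·154 = 967.6 rad/s.
Step 2 — Component impedances:
  R: Z = R = 381 Ω
  L: Z = jωL = j·967.6·0.00574 = 0 + j5.554 Ω
  C: Z = 1/(jωC) = -j/(ω·C) = 0 - j6.115e+05 Ω
Step 3 — Parallel combination: 1/Z_total = 1/R + 1/L + 1/C; Z_total = 0.08095 + j5.553 Ω = 5.554∠89.2° Ω.
Step 4 — Power factor: PF = cos(φ) = Re(Z)/|Z| = 0.08095/5.554 = 0.01458.
Step 5 — Type: Im(Z) = 5.553 ⇒ lagging (phase φ = 89.2°).

PF = 0.01458 (lagging, φ = 89.2°)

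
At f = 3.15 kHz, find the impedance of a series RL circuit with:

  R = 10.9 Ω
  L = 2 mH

Step 1 — Angular frequency: ω = 2π·f = 2π·3150 = 1.979e+04 rad/s.
Step 2 — Component impedances:
  R: Z = R = 10.9 Ω
  L: Z = jωL = j·1.979e+04·0.002 = 0 + j39.58 Ω
Step 3 — Series combination: Z_total = R + L = 10.9 + j39.58 Ω = 41.06∠74.6° Ω.

Z = 10.9 + j39.58 Ω = 41.06∠74.6° Ω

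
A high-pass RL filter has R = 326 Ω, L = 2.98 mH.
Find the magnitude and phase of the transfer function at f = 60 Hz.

Step 1 — Angular frequency: ω = 2π·60 = 377 rad/s.
Step 2 — Transfer function: H(jω) = jωL/(R + jωL).
Step 3 — Numerator jωL = j·1.123; denominator R + jωL = 326 + j1.123.
Step 4 — H = 1.188e-05 + j0.003446.
Step 5 — Magnitude: |H| = 0.003446 (-49.3 dB); phase: φ = 89.8°.

|H| = 0.003446 (-49.3 dB), φ = 89.8°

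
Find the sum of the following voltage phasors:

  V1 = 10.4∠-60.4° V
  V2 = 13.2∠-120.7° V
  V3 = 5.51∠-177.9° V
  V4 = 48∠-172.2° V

Step 1 — Convert each phasor to rectangular form:
  V1 = 10.4·(cos(-60.4°) + j·sin(-60.4°)) = 5.137 - j9.043 V
  V2 = 13.2·(cos(-120.7°) + j·sin(-120.7°)) = -6.739 - j11.35 V
  V3 = 5.51·(cos(-177.9°) + j·sin(-177.9°)) = -5.506 - j0.2019 V
  V4 = 48·(cos(-172.2°) + j·sin(-172.2°)) = -47.56 - j6.514 V
Step 2 — Sum components: V_total = -54.66 - j27.11 V.
Step 3 — Convert to polar: |V_total| = 61.02 V, ∠V_total = -153.6°.

V_total = 61.02∠-153.6° V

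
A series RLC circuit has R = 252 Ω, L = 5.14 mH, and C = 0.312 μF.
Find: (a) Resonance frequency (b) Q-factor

Step 1 — Resonance condition Im(Z)=0 gives ω₀ = 1/√(LC).
Step 2 — ω₀ = 1/√(0.00514·3.12e-07) = 2.497e+04 rad/s.
Step 3 — f₀ = ω₀/(2π) = 3974 Hz.
Step 4 — Series Q: Q = ω₀L/R = 2.497e+04·0.00514/252 = 0.5093.

(a) f₀ = 3974 Hz  (b) Q = 0.5093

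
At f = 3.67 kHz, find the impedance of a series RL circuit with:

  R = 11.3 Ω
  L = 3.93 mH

Step 1 — Angular frequency: ω = 2π·f = 2π·3670 = 2.306e+04 rad/s.
Step 2 — Component impedances:
  R: Z = R = 11.3 Ω
  L: Z = jωL = j·2.306e+04·0.00393 = 0 + j90.62 Ω
Step 3 — Series combination: Z_total = R + L = 11.3 + j90.62 Ω = 91.32∠82.9° Ω.

Z = 11.3 + j90.62 Ω = 91.32∠82.9° Ω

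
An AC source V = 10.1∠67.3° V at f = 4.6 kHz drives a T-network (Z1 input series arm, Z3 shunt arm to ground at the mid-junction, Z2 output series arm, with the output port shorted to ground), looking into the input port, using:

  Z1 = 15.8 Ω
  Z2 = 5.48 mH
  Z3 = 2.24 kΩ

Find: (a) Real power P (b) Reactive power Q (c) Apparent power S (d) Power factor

Step 1 — Angular frequency: ω = 2π·f = 2π·4600 = 2.89e+04 rad/s.
Step 2 — Component impedances:
  Z1: Z = R = 15.8 Ω
  Z2: Z = jωL = j·2.89e+04·0.00548 = 0 + j158.4 Ω
  Z3: Z = R = 2240 Ω
Step 3 — With the output port shorted to ground, the output series arm Z2 runs from the junction to ground; the shunt arm Z3 also runs from the junction to ground. They appear in parallel: Z3 || Z2 = 11.14 + j157.6 Ω.
Step 4 — Series with input arm Z1: Z_in = Z1 + (Z3 || Z2) = 26.94 + j157.6 Ω = 159.9∠80.3° Ω.
Step 5 — Source phasor: V = 10.1∠67.3° V = 3.898 + j9.318 V.
Step 6 — Current: I = V / Z = 0.06155 - j0.01421 A = 0.06317∠-13.0° A.
Step 7 — Complex power: S = V·I* = 0.1075 + j0.6289 VA.
Step 8 — Real power: P = Re(S) = 0.1075 W.
Step 9 — Reactive power: Q = Im(S) = 0.6289 VAR.
Step 10 — Apparent power: |S| = 0.638 VA.
Step 11 — Power factor: PF = P/|S| = 0.1685 (lagging).

(a) P = 0.1075 W  (b) Q = 0.6289 VAR  (c) S = 0.638 VA  (d) PF = 0.1685 (lagging)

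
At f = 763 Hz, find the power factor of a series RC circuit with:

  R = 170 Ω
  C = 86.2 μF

Step 1 — Angular frequency: ω = 2π·f = 2π·763 = 4794 rad/s.
Step 2 — Component impedances:
  R: Z = R = 170 Ω
  C: Z = 1/(jωC) = -j/(ω·C) = 0 - j2.42 Ω
Step 3 — Series combination: Z_total = R + C = 170 - j2.42 Ω = 170∠-0.8° Ω.
Step 4 — Power factor: PF = cos(φ) = Re(Z)/|Z| = 170/170.02 = 0.9999.
Step 5 — Type: Im(Z) = -2.42 ⇒ leading (phase φ = -0.8°).

PF = 0.9999 (leading, φ = -0.8°)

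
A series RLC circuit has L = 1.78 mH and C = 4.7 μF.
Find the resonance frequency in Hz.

Step 1 — Resonance condition Im(Z)=0 gives ω₀ = 1/√(LC).
Step 2 — ω₀ = 1/√(0.00178·4.7e-06) = 1.093e+04 rad/s.
Step 3 — f₀ = ω₀/(2π) = 1740 Hz.

f₀ = 1740 Hz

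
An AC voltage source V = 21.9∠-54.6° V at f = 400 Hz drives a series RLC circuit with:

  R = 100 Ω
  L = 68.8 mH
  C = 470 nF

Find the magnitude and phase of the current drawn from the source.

Step 1 — Angular frequency: ω = 2π·f = 2π·400 = 2513 rad/s.
Step 2 — Component impedances:
  R: Z = R = 100 Ω
  L: Z = jωL = j·2513·0.0688 = 0 + j172.9 Ω
  C: Z = 1/(jωC) = -j/(ω·C) = 0 - j846.6 Ω
Step 3 — Series combination: Z_total = R + L + C = 100 - j673.7 Ω = 681∠-81.6° Ω.
Step 4 — Source phasor: V = 21.9∠-54.6° V = 12.69 - j17.85 V.
Step 5 — Ohm's law: I = V / Z_total = (12.69 - j17.85) / (100 - j673.7) = 0.02866 + j0.01458 A.
Step 6 — Convert to polar: |I| = 0.03216 A, ∠I = 27.0°.

I = 0.03216∠27.0° A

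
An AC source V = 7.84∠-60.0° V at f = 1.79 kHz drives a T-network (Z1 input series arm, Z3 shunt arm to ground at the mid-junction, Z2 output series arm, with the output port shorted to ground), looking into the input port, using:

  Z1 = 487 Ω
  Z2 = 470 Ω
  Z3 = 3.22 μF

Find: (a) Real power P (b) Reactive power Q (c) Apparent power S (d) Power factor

Step 1 — Angular frequency: ω = 2π·f = 2π·1790 = 1.125e+04 rad/s.
Step 2 — Component impedances:
  Z1: Z = R = 487 Ω
  Z2: Z = R = 470 Ω
  Z3: Z = 1/(jωC) = -j/(ω·C) = 0 - j27.61 Ω
Step 3 — With the output port shorted to ground, the output series arm Z2 runs from the junction to ground; the shunt arm Z3 also runs from the junction to ground. They appear in parallel: Z3 || Z2 = 1.617 - j27.52 Ω.
Step 4 — Series with input arm Z1: Z_in = Z1 + (Z3 || Z2) = 488.6 - j27.52 Ω = 489.4∠-3.2° Ω.
Step 5 — Source phasor: V = 7.84∠-60.0° V = 3.92 - j6.79 V.
Step 6 — Current: I = V / Z = 0.008777 - j0.0134 A = 0.01602∠-56.8° A.
Step 7 — Complex power: S = V·I* = 0.1254 - j0.007062 VA.
Step 8 — Real power: P = Re(S) = 0.1254 W.
Step 9 — Reactive power: Q = Im(S) = -0.007062 VAR.
Step 10 — Apparent power: |S| = 0.1256 VA.
Step 11 — Power factor: PF = P/|S| = 0.9984 (leading).

(a) P = 0.1254 W  (b) Q = -0.007062 VAR  (c) S = 0.1256 VA  (d) PF = 0.9984 (leading)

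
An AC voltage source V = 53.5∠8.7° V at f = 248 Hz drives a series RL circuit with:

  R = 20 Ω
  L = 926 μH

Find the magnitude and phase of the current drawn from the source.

Step 1 — Angular frequency: ω = 2π·f = 2π·248 = 1558 rad/s.
Step 2 — Component impedances:
  R: Z = R = 20 Ω
  L: Z = jωL = j·1558·0.000926 = 0 + j1.443 Ω
Step 3 — Series combination: Z_total = R + L = 20 + j1.443 Ω = 20.05∠4.1° Ω.
Step 4 — Source phasor: V = 53.5∠8.7° V = 52.88 + j8.092 V.
Step 5 — Ohm's law: I = V / Z_total = (52.88 + j8.092) / (20 + j1.443) = 2.66 + j0.2127 A.
Step 6 — Convert to polar: |I| = 2.668 A, ∠I = 4.6°.

I = 2.668∠4.6° A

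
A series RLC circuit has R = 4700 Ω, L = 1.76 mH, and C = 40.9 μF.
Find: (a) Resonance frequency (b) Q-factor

Step 1 — Resonance condition Im(Z)=0 gives ω₀ = 1/√(LC).
Step 2 — ω₀ = 1/√(0.00176·4.09e-05) = 3727 rad/s.
Step 3 — f₀ = ω₀/(2π) = 593.2 Hz.
Step 4 — Series Q: Q = ω₀L/R = 3727·0.00176/4700 = 0.001396.

(a) f₀ = 593.2 Hz  (b) Q = 0.001396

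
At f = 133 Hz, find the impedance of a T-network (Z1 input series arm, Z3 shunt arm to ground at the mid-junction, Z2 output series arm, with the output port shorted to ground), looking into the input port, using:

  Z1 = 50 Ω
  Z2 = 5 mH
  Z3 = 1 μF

Step 1 — Angular frequency: ω = 2π·f = 2π·133 = 835.7 rad/s.
Step 2 — Component impedances:
  Z1: Z = R = 50 Ω
  Z2: Z = jωL = j·835.7·0.005 = 0 + j4.178 Ω
  Z3: Z = 1/(jωC) = -j/(ω·C) = 0 - j1197 Ω
Step 3 — With the output port shorted to ground, the output series arm Z2 runs from the junction to ground; the shunt arm Z3 also runs from the junction to ground. They appear in parallel: Z3 || Z2 = 0 + j4.193 Ω.
Step 4 — Series with input arm Z1: Z_in = Z1 + (Z3 || Z2) = 50 + j4.193 Ω = 50.18∠4.8° Ω.

Z = 50 + j4.193 Ω = 50.18∠4.8° Ω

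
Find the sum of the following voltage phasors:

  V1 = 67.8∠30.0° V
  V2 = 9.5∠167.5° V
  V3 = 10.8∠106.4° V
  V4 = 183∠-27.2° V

Step 1 — Convert each phasor to rectangular form:
  V1 = 67.8·(cos(30.0°) + j·sin(30.0°)) = 58.72 + j33.9 V
  V2 = 9.5·(cos(167.5°) + j·sin(167.5°)) = -9.275 + j2.056 V
  V3 = 10.8·(cos(106.4°) + j·sin(106.4°)) = -3.049 + j10.36 V
  V4 = 183·(cos(-27.2°) + j·sin(-27.2°)) = 162.8 - j83.65 V
Step 2 — Sum components: V_total = 209.2 - j37.33 V.
Step 3 — Convert to polar: |V_total| = 212.5 V, ∠V_total = -10.1°.

V_total = 212.5∠-10.1° V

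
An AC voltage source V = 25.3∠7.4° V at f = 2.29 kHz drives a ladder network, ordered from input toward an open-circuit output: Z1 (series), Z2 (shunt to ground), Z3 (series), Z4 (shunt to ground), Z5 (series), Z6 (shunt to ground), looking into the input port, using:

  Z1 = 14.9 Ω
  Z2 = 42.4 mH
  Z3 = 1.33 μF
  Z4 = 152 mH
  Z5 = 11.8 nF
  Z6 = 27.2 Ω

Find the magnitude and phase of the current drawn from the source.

Step 1 — Angular frequency: ω = 2π·f = 2π·2290 = 1.439e+04 rad/s.
Step 2 — Component impedances:
  Z1: Z = R = 14.9 Ω
  Z2: Z = jωL = j·1.439e+04·0.0424 = 0 + j610.1 Ω
  Z3: Z = 1/(jωC) = -j/(ω·C) = 0 - j52.26 Ω
  Z4: Z = jωL = j·1.439e+04·0.152 = 0 + j2187 Ω
  Z5: Z = 1/(jωC) = -j/(ω·C) = 0 - j5890 Ω
  Z6: Z = R = 27.2 Ω
Step 3 — Ladder network (open output): work backward from the far end, alternating series and parallel combinations. Z_in = 15.12 + j517.9 Ω = 518.1∠88.3° Ω.
Step 4 — Source phasor: V = 25.3∠7.4° V = 25.09 + j3.259 V.
Step 5 — Ohm's law: I = V / Z_total = (25.09 + j3.259) / (15.12 + j517.9) = 0.0077 - j0.04822 A.
Step 6 — Convert to polar: |I| = 0.04883 A, ∠I = -80.9°.

I = 0.04883∠-80.9° A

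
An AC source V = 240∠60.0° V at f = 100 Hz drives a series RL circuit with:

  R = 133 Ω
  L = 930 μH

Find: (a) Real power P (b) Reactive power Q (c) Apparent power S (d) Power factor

Step 1 — Angular frequency: ω = 2π·f = 2π·100 = 628.3 rad/s.
Step 2 — Component impedances:
  R: Z = R = 133 Ω
  L: Z = jωL = j·628.3·0.00093 = 0 + j0.5843 Ω
Step 3 — Series combination: Z_total = R + L = 133 + j0.5843 Ω = 133∠0.3° Ω.
Step 4 — Source phasor: V = 240∠60.0° V = 120 + j207.8 V.
Step 5 — Current: I = V / Z = 0.9091 + j1.559 A = 1.804∠59.7° A.
Step 6 — Complex power: S = V·I* = 433.1 + j1.903 VA.
Step 7 — Real power: P = Re(S) = 433.1 W.
Step 8 — Reactive power: Q = Im(S) = 1.903 VAR.
Step 9 — Apparent power: |S| = 433.1 VA.
Step 10 — Power factor: PF = P/|S| = 1 (lagging).

(a) P = 433.1 W  (b) Q = 1.903 VAR  (c) S = 433.1 VA  (d) PF = 1 (lagging)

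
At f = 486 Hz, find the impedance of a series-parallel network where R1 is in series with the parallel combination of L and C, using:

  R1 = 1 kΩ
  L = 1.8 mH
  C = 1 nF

Step 1 — Angular frequency: ω = 2π·f = 2π·486 = 3054 rad/s.
Step 2 — Component impedances:
  R1: Z = R = 1000 Ω
  L: Z = jωL = j·3054·0.0018 = 0 + j5.497 Ω
  C: Z = 1/(jωC) = -j/(ω·C) = 0 - j3.275e+05 Ω
Step 3 — Parallel branch: L || C = 1/(1/L + 1/C) = 0 + j5.497 Ω.
Step 4 — Series with R1: Z_total = R1 + (L || C) = 1000 + j5.497 Ω = 1000∠0.3° Ω.

Z = 1000 + j5.497 Ω = 1000∠0.3° Ω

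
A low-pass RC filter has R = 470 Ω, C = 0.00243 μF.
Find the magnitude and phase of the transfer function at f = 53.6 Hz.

Step 1 — Angular frequency: ω = 2π·53.6 = 336.8 rad/s.
Step 2 — Transfer function: H(jω) = 1/(1 + jωRC).
Step 3 — Denominator: 1 + jωRC = 1 + j·336.8·470·2.43e-09 = 1 + j0.0003846.
Step 4 — H = 1 - j0.0003846.
Step 5 — Magnitude: |H| = 1 (-0.0 dB); phase: φ = -0.0°.

|H| = 1 (-0.0 dB), φ = -0.0°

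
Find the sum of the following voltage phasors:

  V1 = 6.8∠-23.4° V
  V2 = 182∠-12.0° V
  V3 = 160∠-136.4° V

Step 1 — Convert each phasor to rectangular form:
  V1 = 6.8·(cos(-23.4°) + j·sin(-23.4°)) = 6.241 - j2.701 V
  V2 = 182·(cos(-12.0°) + j·sin(-12.0°)) = 178 - j37.84 V
  V3 = 160·(cos(-136.4°) + j·sin(-136.4°)) = -115.9 - j110.3 V
Step 2 — Sum components: V_total = 68.4 - j150.9 V.
Step 3 — Convert to polar: |V_total| = 165.7 V, ∠V_total = -65.6°.

V_total = 165.7∠-65.6° V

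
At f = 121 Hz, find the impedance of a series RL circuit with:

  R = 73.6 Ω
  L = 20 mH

Step 1 — Angular frequency: ω = 2π·f = 2π·121 = 760.3 rad/s.
Step 2 — Component impedances:
  R: Z = R = 73.6 Ω
  L: Z = jωL = j·760.3·0.02 = 0 + j15.21 Ω
Step 3 — Series combination: Z_total = R + L = 73.6 + j15.21 Ω = 75.15∠11.7° Ω.

Z = 73.6 + j15.21 Ω = 75.15∠11.7° Ω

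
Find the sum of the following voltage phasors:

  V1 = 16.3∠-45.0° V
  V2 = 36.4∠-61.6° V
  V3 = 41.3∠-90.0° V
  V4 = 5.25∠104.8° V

Step 1 — Convert each phasor to rectangular form:
  V1 = 16.3·(cos(-45.0°) + j·sin(-45.0°)) = 11.53 - j11.53 V
  V2 = 36.4·(cos(-61.6°) + j·sin(-61.6°)) = 17.31 - j32.02 V
  V3 = 41.3·(cos(-90.0°) + j·sin(-90.0°)) = 0 - j41.3 V
  V4 = 5.25·(cos(104.8°) + j·sin(104.8°)) = -1.341 + j5.076 V
Step 2 — Sum components: V_total = 27.5 - j79.77 V.
Step 3 — Convert to polar: |V_total| = 84.38 V, ∠V_total = -71.0°.

V_total = 84.38∠-71.0° V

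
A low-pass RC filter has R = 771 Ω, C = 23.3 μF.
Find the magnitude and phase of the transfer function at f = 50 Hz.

Step 1 — Angular frequency: ω = 2π·50 = 314.2 rad/s.
Step 2 — Transfer function: H(jω) = 1/(1 + jωRC).
Step 3 — Denominator: 1 + jωRC = 1 + j·314.2·771·2.33e-05 = 1 + j5.644.
Step 4 — H = 0.03044 - j0.1718.
Step 5 — Magnitude: |H| = 0.1745 (-15.2 dB); phase: φ = -80.0°.

|H| = 0.1745 (-15.2 dB), φ = -80.0°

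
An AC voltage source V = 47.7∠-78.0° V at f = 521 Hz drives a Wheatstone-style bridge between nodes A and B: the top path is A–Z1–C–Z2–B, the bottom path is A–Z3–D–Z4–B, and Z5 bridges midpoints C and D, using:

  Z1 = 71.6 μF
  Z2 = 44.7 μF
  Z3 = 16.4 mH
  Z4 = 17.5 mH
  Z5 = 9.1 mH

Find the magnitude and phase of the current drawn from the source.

Step 1 — Angular frequency: ω = 2π·f = 2π·521 = 3274 rad/s.
Step 2 — Component impedances:
  Z1: Z = 1/(jωC) = -j/(ω·C) = 0 - j4.266 Ω
  Z2: Z = 1/(jωC) = -j/(ω·C) = 0 - j6.834 Ω
  Z3: Z = jωL = j·3274·0.0164 = 0 + j53.69 Ω
  Z4: Z = jωL = j·3274·0.0175 = 0 + j57.29 Ω
  Z5: Z = jωL = j·3274·0.0091 = 0 + j29.79 Ω
Step 3 — Bridge requires nodal analysis (the Z5 bridge couples midpoints C and D, so the two paths cannot be reduced to a simple series/parallel combination). Setting node B to ground and injecting 1 A at node A, the 3-node admittance system at A, C, D solves to V_A = Z_AB = 0 - j12.36 Ω = 12.36∠-90.0° Ω.
Step 4 — Source phasor: V = 47.7∠-78.0° V = 9.917 - j46.66 V.
Step 5 — Ohm's law: I = V / Z_total = (9.917 - j46.66) / (0 - j12.36) = 3.774 + j0.8023 A.
Step 6 — Convert to polar: |I| = 3.859 A, ∠I = 12.0°.

I = 3.859∠12.0° A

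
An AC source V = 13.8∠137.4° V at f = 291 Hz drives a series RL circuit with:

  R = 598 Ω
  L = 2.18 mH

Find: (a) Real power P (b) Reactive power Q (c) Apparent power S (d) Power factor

Step 1 — Angular frequency: ω = 2π·f = 2π·291 = 1828 rad/s.
Step 2 — Component impedances:
  R: Z = R = 598 Ω
  L: Z = jωL = j·1828·0.00218 = 0 + j3.986 Ω
Step 3 — Series combination: Z_total = R + L = 598 + j3.986 Ω = 598∠0.4° Ω.
Step 4 — Source phasor: V = 13.8∠137.4° V = -10.16 + j9.341 V.
Step 5 — Current: I = V / Z = -0.01688 + j0.01573 A = 0.02308∠137.0° A.
Step 6 — Complex power: S = V·I* = 0.3184 + j0.002123 VA.
Step 7 — Real power: P = Re(S) = 0.3184 W.
Step 8 — Reactive power: Q = Im(S) = 0.002123 VAR.
Step 9 — Apparent power: |S| = 0.3185 VA.
Step 10 — Power factor: PF = P/|S| = 1 (lagging).

(a) P = 0.3184 W  (b) Q = 0.002123 VAR  (c) S = 0.3185 VA  (d) PF = 1 (lagging)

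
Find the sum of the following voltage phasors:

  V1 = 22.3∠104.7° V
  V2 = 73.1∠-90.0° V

Step 1 — Convert each phasor to rectangular form:
  V1 = 22.3·(cos(104.7°) + j·sin(104.7°)) = -5.659 + j21.57 V
  V2 = 73.1·(cos(-90.0°) + j·sin(-90.0°)) = 0 - j73.1 V
Step 2 — Sum components: V_total = -5.659 - j51.53 V.
Step 3 — Convert to polar: |V_total| = 51.84 V, ∠V_total = -96.3°.

V_total = 51.84∠-96.3° V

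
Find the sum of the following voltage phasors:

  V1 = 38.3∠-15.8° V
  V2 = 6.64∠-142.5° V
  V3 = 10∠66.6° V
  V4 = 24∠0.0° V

Step 1 — Convert each phasor to rectangular form:
  V1 = 38.3·(cos(-15.8°) + j·sin(-15.8°)) = 36.85 - j10.43 V
  V2 = 6.64·(cos(-142.5°) + j·sin(-142.5°)) = -5.268 - j4.042 V
  V3 = 10·(cos(66.6°) + j·sin(66.6°)) = 3.971 + j9.178 V
  V4 = 24·(cos(0.0°) + j·sin(0.0°)) = 24 V
Step 2 — Sum components: V_total = 59.56 - j5.293 V.
Step 3 — Convert to polar: |V_total| = 59.79 V, ∠V_total = -5.1°.

V_total = 59.79∠-5.1° V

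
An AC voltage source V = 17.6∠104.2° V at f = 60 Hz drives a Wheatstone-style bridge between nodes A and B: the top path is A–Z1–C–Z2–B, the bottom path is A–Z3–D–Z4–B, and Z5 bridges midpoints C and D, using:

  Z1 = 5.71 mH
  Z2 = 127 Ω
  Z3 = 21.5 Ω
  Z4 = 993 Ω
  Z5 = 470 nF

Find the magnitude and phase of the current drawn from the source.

Step 1 — Angular frequency: ω = 2π·f = 2π·60 = 377 rad/s.
Step 2 — Component impedances:
  Z1: Z = jωL = j·377·0.00571 = 0 + j2.153 Ω
  Z2: Z = R = 127 Ω
  Z3: Z = R = 21.5 Ω
  Z4: Z = R = 993 Ω
  Z5: Z = 1/(jωC) = -j/(ω·C) = 0 - j5644 Ω
Step 3 — Bridge requires nodal analysis (the Z5 bridge couples midpoints C and D, so the two paths cannot be reduced to a simple series/parallel combination). Setting node B to ground and injecting 1 A at node A, the 3-node admittance system at A, C, D solves to V_A = Z_AB = 112.9 + j1.7 Ω = 112.9∠0.9° Ω.
Step 4 — Source phasor: V = 17.6∠104.2° V = -4.317 + j17.06 V.
Step 5 — Ohm's law: I = V / Z_total = (-4.317 + j17.06) / (112.9 + j1.7) = -0.03597 + j0.1517 A.
Step 6 — Convert to polar: |I| = 0.1559 A, ∠I = 103.3°.

I = 0.1559∠103.3° A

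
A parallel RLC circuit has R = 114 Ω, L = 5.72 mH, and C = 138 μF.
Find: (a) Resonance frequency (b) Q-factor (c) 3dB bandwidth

Step 1 — Resonance: ω₀ = 1/√(LC) = 1/√(0.00572·0.000138) = 1126 rad/s.
Step 2 — f₀ = ω₀/(2π) = 179.1 Hz.
Step 3 — Parallel Q: Q = R/(ω₀L) = 114/(1126·0.00572) = 17.71.
Step 4 — Bandwidth: Δω = ω₀/Q = 63.56 rad/s; BW = Δω/(2π) = 10.12 Hz.

(a) f₀ = 179.1 Hz  (b) Q = 17.71  (c) BW = 10.12 Hz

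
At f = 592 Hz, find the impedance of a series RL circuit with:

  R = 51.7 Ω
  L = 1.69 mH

Step 1 — Angular frequency: ω = 2π·f = 2π·592 = 3720 rad/s.
Step 2 — Component impedances:
  R: Z = R = 51.7 Ω
  L: Z = jωL = j·3720·0.00169 = 0 + j6.286 Ω
Step 3 — Series combination: Z_total = R + L = 51.7 + j6.286 Ω = 52.08∠6.9° Ω.

Z = 51.7 + j6.286 Ω = 52.08∠6.9° Ω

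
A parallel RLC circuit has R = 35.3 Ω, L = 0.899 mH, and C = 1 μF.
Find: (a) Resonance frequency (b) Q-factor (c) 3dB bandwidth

Step 1 — Resonance: ω₀ = 1/√(LC) = 1/√(0.000899·1e-06) = 3.335e+04 rad/s.
Step 2 — f₀ = ω₀/(2π) = 5308 Hz.
Step 3 — Parallel Q: Q = R/(ω₀L) = 35.3/(3.335e+04·0.000899) = 1.177.
Step 4 — Bandwidth: Δω = ω₀/Q = 2.833e+04 rad/s; BW = Δω/(2π) = 4509 Hz.

(a) f₀ = 5308 Hz  (b) Q = 1.177  (c) BW = 4509 Hz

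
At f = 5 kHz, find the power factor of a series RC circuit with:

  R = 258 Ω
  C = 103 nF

Step 1 — Angular frequency: ω = 2π·f = 2π·5000 = 3.142e+04 rad/s.
Step 2 — Component impedances:
  R: Z = R = 258 Ω
  C: Z = 1/(jωC) = -j/(ω·C) = 0 - j309 Ω
Step 3 — Series combination: Z_total = R + C = 258 - j309 Ω = 402.6∠-50.1° Ω.
Step 4 — Power factor: PF = cos(φ) = Re(Z)/|Z| = 258/402.58 = 0.6409.
Step 5 — Type: Im(Z) = -309 ⇒ leading (phase φ = -50.1°).

PF = 0.6409 (leading, φ = -50.1°)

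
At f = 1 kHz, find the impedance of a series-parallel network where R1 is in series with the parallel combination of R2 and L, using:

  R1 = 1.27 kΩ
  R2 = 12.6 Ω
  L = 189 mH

Step 1 — Angular frequency: ω = 2π·f = 2π·1000 = 6283 rad/s.
Step 2 — Component impedances:
  R1: Z = R = 1270 Ω
  R2: Z = R = 12.6 Ω
  L: Z = jωL = j·6283·0.189 = 0 + j1188 Ω
Step 3 — Parallel branch: R2 || L = 1/(1/R2 + 1/L) = 12.6 + j0.1337 Ω.
Step 4 — Series with R1: Z_total = R1 + (R2 || L) = 1283 + j0.1337 Ω = 1283∠0.0° Ω.

Z = 1283 + j0.1337 Ω = 1283∠0.0° Ω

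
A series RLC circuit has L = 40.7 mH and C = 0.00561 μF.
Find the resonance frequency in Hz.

Step 1 — Resonance condition Im(Z)=0 gives ω₀ = 1/√(LC).
Step 2 — ω₀ = 1/√(0.0407·5.61e-09) = 6.618e+04 rad/s.
Step 3 — f₀ = ω₀/(2π) = 1.053e+04 Hz.

f₀ = 1.053e+04 Hz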